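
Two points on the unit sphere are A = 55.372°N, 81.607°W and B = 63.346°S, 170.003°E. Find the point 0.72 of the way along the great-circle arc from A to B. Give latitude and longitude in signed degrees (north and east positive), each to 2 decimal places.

-35.05°, -142.28°

The central angle between A and B is δ = 2.5250 rad.
With f = 0.72, the slerp weights are sin((1−f)δ)/sin δ = 1.1232 and sin(fδ)/sin δ = 1.6767.
Weighted sum of the unit vectors: (1.1232)·(0.0829,-0.5622,0.8229) + (1.6767)·(-0.4418,0.0779,-0.8937) = (-0.6476, -0.5009, -0.5743).
Converting back: φ = atan2(z, √(x²+y²)) = -35.05°, λ = atan2(y, x) = -142.28°.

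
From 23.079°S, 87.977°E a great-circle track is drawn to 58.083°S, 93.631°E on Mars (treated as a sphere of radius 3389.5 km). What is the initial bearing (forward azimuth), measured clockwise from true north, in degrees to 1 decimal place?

Δλ = 5.654° = 0.0987 rad.
y = sin Δλ · cos φ₂ = (0.0985)(0.5287) = 0.0521
x = cos φ₁ sin φ₂ − sin φ₁ cos φ₂ cos Δλ = (0.9200)(-0.8488) − (-0.3920)(0.5287)(0.9951) = -0.5746
θ = atan2(y, x) = 174.82°, so the bearing is 174.8°.

174.8°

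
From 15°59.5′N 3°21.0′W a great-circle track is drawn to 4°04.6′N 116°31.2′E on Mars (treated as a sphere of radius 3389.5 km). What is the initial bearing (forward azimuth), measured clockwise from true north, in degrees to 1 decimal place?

With φ₁ = 0.2791, φ₂ = 0.0712, Δλ = 2.0921 rad, the forward-azimuth formula gives
θ = atan2( sin Δλ cos φ₂ , cos φ₁ sin φ₂ − sin φ₁ cos φ₂ cos Δλ ) = atan2(0.8650, 0.2052) = 76.65°.
So the initial bearing is 76.7°.

76.7°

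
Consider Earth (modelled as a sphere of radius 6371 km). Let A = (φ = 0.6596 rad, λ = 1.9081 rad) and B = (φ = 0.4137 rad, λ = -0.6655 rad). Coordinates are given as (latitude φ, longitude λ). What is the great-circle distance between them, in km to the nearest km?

In radians: φ₁ = 0.6596, φ₂ = 0.4137, Δλ = -147.456° = -2.5736 rad.
cos c = sin φ₁ sin φ₂ + cos φ₁ cos φ₂ cos Δλ = (0.6128)(0.4020) + (0.7902)(0.9156)(-0.8430) = -0.36361,
so c = arccos(-0.36361) = 1.94294 rad.
Distance = R·c = 6371 × 1.9429 ≈ 12378 km.

12378 km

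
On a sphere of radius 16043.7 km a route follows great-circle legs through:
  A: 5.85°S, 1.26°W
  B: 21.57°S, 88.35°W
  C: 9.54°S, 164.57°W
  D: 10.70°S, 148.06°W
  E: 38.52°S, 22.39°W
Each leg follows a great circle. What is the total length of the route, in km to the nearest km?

Leg A→B: central angle 1.4863 rad, distance 23845.1 km.
Leg B→C: central angle 1.2876 rad, distance 20658.6 km.
Leg C→D: central angle 0.2844 rad, distance 4562.1 km.
Leg D→E: central angle 1.9099 rad, distance 30642.2 km.
Total: 23845.1 + 20658.6 + 4562.1 + 30642.2 ≈ 79708 km.

79708 km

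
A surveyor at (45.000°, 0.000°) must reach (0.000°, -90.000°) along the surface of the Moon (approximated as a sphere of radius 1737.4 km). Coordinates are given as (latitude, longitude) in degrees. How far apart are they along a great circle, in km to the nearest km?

2729 km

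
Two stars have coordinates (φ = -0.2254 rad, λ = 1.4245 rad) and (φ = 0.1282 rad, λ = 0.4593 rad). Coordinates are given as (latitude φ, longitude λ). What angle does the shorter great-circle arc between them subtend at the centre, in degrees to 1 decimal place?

58.6°

With latitudes φ₁ = -12.914°, φ₂ = 7.345° and longitude difference Δλ = -55.302°:
cos c = sin φ₁ sin φ₂ + cos φ₁ cos φ₂ cos Δλ = (-0.2235)(0.1278) + (0.9747)(0.9918)(0.5693) = 0.52173,
so c = arccos(0.52173) = 1.02192 rad.
So the angular separation is 58.6°.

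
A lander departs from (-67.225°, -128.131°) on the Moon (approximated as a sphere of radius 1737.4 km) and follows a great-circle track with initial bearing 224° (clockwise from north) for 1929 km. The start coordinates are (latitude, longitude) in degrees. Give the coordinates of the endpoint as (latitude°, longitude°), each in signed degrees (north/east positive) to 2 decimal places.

Angular distance δ = d/R = 1929/1737.4 = 1.11028 rad; initial bearing θ = 3.9095 rad.
sin φ₂ = sin φ₁ cos δ + cos φ₁ sin δ cos θ = (-0.9220)(0.4444) + (0.3871)(0.8958)(-0.7193) = -0.6592, so φ₂ = -41.24°.
Δλ = atan2(sin θ sin δ cos φ₁, cos δ − sin φ₁ sin φ₂) = atan2(-0.2409, -0.1634) = -124.150°.
λ₂ = -128.131° − 124.150° = -252.28° → 107.72° after wrapping to (−180°, 180°].

-41.24°, 107.72°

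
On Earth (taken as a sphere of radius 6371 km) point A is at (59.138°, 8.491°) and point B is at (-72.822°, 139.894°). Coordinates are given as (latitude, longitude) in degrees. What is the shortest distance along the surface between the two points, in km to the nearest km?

17454 km

Let φ₁ = 1.0322 rad, φ₂ = -1.2710 rad, and Δλ = 2.2934 rad.
Haversine: a = sin²(Δφ/2) + cos φ₁ cos φ₂ sin²(Δλ/2) = 0.8343 + (0.5130)(0.2953)(0.8307) = 0.96015.
Central angle c = 2·arcsin(√a) = 2.73967 rad.
Distance = R·c = 6371 × 2.7397 ≈ 17454 km.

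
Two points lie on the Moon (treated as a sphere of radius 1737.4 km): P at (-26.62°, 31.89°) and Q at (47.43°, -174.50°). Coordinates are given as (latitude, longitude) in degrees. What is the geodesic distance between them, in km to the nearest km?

4569 km

Let φ₁ = -0.4646 rad, φ₂ = 0.8278 rad, and Δλ = 2.6810 rad.
cos c = sin φ₁ sin φ₂ + cos φ₁ cos φ₂ cos Δλ = (-0.4481)(0.7365) + (0.8940)(0.6765)(-0.8958) = -0.87174,
so c = arccos(-0.87174) = 2.62954 rad.
Distance = R·c = 1737.4 × 2.6295 ≈ 4569 km.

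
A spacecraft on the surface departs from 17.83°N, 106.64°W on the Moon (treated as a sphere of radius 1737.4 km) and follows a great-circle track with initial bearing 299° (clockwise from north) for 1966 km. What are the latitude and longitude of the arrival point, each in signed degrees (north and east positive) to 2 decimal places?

Angular distance δ = d/R = 1966/1737.4 = 1.13158 rad; initial bearing θ = 5.2185 rad.
sin φ₂ = sin φ₁ cos δ + cos φ₁ sin δ cos θ = (0.3062)(0.4252) + (0.9520)(0.9051)(0.4848) = 0.5479, so φ₂ = 33.22°.
Δλ = atan2(sin θ sin δ cos φ₁, cos δ − sin φ₁ sin φ₂) = atan2(-0.7536, 0.2575) = -71.137°.
λ₂ = -106.640° − 71.137° = -177.78°.

33.22°, -177.78°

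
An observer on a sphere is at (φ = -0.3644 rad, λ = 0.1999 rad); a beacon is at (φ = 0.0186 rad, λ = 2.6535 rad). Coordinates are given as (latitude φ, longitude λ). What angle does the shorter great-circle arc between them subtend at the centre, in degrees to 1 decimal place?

136.7°

Let φ₁ = -0.3644 rad, φ₂ = 0.0186 rad, and Δλ = 2.4536 rad.
cos c = sin φ₁ sin φ₂ + cos φ₁ cos φ₂ cos Δλ = (-0.3564)(0.0186) + (0.9343)(0.9998)(-0.7725) = -0.72830,
so c = arccos(-0.72830) = 2.38663 rad.
So the angular separation is 136.7°.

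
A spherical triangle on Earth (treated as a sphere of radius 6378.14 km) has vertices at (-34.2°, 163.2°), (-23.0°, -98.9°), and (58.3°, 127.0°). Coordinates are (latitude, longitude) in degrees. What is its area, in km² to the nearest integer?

94603206 km²

Side lengths (central angles): a = 2.3037, b = 1.6987, c = 1.4556 rad; semiperimeter s = 2.7290.
By l'Huilier's theorem, tan(E/4) = √[tan(s/2) tan((s−a)/2) tan((s−b)/2) tan((s−c)/2)], giving spherical excess E = 2.3255 rad.
Area = E·R² = 2.3255 × (6378.14)² ≈ 94603206 km².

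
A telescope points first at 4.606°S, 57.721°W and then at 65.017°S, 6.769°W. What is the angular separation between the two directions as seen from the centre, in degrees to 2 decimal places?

70.25°

In radians: φ₁ = -0.0804, φ₂ = -1.1348, Δλ = 50.952° = 0.8893 rad.
cos c = sin φ₁ sin φ₂ + cos φ₁ cos φ₂ cos Δλ = (-0.0803)(-0.9064) + (0.9968)(0.4223)(0.6300) = 0.33800,
so c = arccos(0.33800) = 1.22601 rad.
So the angular separation is 70.25°.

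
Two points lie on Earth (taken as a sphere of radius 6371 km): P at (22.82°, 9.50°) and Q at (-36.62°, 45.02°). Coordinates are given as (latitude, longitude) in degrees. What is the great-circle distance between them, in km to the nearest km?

Let φ₁ = 0.3983 rad, φ₂ = -0.6391 rad, and Δλ = 0.6199 rad.
cos c = sin φ₁ sin φ₂ + cos φ₁ cos φ₂ cos Δλ = (0.3878)(-0.5965) + (0.9217)(0.8026)(0.8139) = 0.37078,
so c = arccos(0.37078) = 1.19095 rad.
Distance = R·c = 6371 × 1.1910 ≈ 7588 km.

7588 km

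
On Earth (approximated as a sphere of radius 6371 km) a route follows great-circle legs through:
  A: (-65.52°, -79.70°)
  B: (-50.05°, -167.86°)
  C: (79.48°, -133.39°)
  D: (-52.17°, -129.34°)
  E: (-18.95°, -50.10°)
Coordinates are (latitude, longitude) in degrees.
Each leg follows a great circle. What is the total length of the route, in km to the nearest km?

Leg A→B: central angle 0.7866 rad, distance 5011.6 km.
Leg B→C: central angle 2.2877 rad, distance 14575.0 km.
Leg C→D: central angle 2.2981 rad, distance 14641.2 km.
Leg D→E: central angle 1.1974 rad, distance 7628.6 km.
Total: 5011.6 + 14575.0 + 14641.2 + 7628.6 ≈ 41856 km.

41856 km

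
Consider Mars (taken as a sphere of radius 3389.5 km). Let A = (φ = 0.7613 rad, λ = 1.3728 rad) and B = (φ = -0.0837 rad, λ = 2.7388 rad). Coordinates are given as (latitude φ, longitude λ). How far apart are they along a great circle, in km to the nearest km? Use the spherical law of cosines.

5022 km

With latitudes φ₁ = 43.619°, φ₂ = -4.796° and longitude difference Δλ = 78.266°:
cos c = sin φ₁ sin φ₂ + cos φ₁ cos φ₂ cos Δλ = (0.6899)(-0.0836) + (0.7239)(0.9965)(0.2034) = 0.08904,
so c = arccos(0.08904) = 1.48164 rad.
Distance = R·c = 3389.5 × 1.4816 ≈ 5022 km.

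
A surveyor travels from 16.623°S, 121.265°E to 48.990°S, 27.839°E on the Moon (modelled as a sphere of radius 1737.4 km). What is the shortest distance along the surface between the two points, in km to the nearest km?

In radians: φ₁ = -0.2901, φ₂ = -0.8550, Δλ = -93.426° = -1.6306 rad.
Haversine: a = sin²(Δφ/2) + cos φ₁ cos φ₂ sin²(Δλ/2) = 0.0777 + (0.9582)(0.6562)(0.5299) = 0.41085.
Central angle c = 2·arcsin(√a) = 1.39154 rad.
Distance = R·c = 1737.4 × 1.3915 ≈ 2418 km.

2418 km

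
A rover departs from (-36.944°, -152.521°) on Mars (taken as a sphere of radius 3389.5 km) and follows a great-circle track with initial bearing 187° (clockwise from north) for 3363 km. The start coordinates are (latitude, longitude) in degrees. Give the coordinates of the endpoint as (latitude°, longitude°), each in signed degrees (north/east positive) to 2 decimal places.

-83.13°, 86.04°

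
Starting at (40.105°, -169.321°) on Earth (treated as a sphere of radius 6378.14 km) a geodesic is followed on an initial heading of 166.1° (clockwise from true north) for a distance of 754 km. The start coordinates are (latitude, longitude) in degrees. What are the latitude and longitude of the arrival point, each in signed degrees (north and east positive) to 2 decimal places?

33.51°, -167.37°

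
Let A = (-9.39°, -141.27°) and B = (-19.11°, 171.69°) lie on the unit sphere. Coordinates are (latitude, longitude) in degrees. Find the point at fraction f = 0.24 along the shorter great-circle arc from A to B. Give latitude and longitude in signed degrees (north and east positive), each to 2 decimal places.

-12.56°, -152.16°

The central angle between A and B is δ = 0.8111 rad.
With f = 0.24, the slerp weights are sin((1−f)δ)/sin δ = 0.7974 and sin(fδ)/sin δ = 0.2668.
Weighted sum of the unit vectors: (0.7974)·(-0.7697,-0.6173,-0.1632) + (0.2668)·(-0.9350,0.1366,-0.3274) = (-0.8631, -0.4558, -0.2174).
Converting back: φ = atan2(z, √(x²+y²)) = -12.56°, λ = atan2(y, x) = -152.16°.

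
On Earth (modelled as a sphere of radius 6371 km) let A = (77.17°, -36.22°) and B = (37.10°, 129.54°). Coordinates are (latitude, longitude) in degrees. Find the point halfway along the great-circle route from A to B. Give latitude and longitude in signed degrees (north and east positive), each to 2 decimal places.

69.67°, 124.18°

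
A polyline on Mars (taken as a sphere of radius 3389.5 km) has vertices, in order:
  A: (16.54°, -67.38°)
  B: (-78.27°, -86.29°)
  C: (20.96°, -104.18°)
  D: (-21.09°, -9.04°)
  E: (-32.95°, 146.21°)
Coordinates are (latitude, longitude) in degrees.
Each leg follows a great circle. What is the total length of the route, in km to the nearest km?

24736 km

Leg A→B: central angle 1.6653 rad, distance 5644.6 km.
Leg B→C: central angle 1.7412 rad, distance 5901.8 km.
Leg C→D: central angle 1.7791 rad, distance 6030.2 km.
Leg D→E: central angle 2.1122 rad, distance 7159.2 km.
Total: 5644.6 + 5901.8 + 6030.2 + 7159.2 ≈ 24736 km.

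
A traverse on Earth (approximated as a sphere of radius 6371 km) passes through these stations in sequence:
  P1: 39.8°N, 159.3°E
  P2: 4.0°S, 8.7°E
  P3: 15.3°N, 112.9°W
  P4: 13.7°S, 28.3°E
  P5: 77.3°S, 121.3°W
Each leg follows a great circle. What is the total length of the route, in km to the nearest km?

54119 km

Leg P1→P2: central angle 2.3637 rad, distance 15058.8 km.
Leg P2→P3: central angle 2.1207 rad, distance 13510.9 km.
Leg P3→P4: central angle 2.4862 rad, distance 15839.7 km.
Leg P4→P5: central angle 1.5240 rad, distance 9709.2 km.
Total: 15058.8 + 13510.9 + 15839.7 + 9709.2 ≈ 54119 km.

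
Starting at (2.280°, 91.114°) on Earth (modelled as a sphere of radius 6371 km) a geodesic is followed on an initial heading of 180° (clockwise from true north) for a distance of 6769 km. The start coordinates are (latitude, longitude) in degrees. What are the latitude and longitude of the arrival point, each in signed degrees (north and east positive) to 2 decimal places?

-58.60°, 91.11°

Angular distance δ = d/R = 6769/6371 = 1.06247 rad; initial bearing θ = 3.1416 rad.
sin φ₂ = sin φ₁ cos δ + cos φ₁ sin δ cos θ = (0.0398)(0.4867) + (0.9992)(0.8736)(-1.0000) = -0.8535, so φ₂ = -58.60°.
Δλ = atan2(sin θ sin δ cos φ₁, cos δ − sin φ₁ sin φ₂) = atan2(0.0000, 0.5207) = 0.000°.
λ₂ = 91.114° + 0.000° = 91.11°.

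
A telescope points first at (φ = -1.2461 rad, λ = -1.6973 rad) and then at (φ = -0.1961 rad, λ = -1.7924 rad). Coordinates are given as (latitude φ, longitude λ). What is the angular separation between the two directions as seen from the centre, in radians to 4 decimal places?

With latitudes φ₁ = -71.396°, φ₂ = -11.236° and longitude difference Δλ = -5.449°:
Haversine: a = sin²(Δφ/2) + cos φ₁ cos φ₂ sin²(Δλ/2) = 0.2512 + (0.3190)(0.9808)(0.0023) = 0.25192.
Central angle c = 2·arcsin(√a) = 1.05163 rad.
So the angular separation is 1.0516 rad.

1.0516 rad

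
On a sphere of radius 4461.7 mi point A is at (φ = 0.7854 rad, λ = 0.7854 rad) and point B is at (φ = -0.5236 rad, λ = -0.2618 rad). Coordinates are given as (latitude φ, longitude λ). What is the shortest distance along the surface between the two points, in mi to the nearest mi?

7220 mi

With latitudes φ₁ = 45.000°, φ₂ = -30.000° and longitude difference Δλ = -60.000°:
cos c = sin φ₁ sin φ₂ + cos φ₁ cos φ₂ cos Δλ = (0.7071)(-0.5000) + (0.7071)(0.8660)(0.5000) = -0.04737,
so c = arccos(-0.04737) = 1.61818 rad.
Distance = R·c = 4461.7 × 1.6182 ≈ 7220 mi.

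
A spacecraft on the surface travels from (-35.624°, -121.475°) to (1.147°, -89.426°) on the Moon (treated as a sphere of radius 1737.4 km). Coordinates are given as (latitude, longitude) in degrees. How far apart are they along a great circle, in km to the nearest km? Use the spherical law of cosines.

In radians: φ₁ = -0.6218, φ₂ = 0.0200, Δλ = 32.049° = 0.5594 rad.
cos c = sin φ₁ sin φ₂ + cos φ₁ cos φ₂ cos Δλ = (-0.5825)(0.0200) + (0.8129)(0.9998)(0.8476) = 0.67718,
so c = arccos(0.67718) = 0.82688 rad.
Distance = R·c = 1737.4 × 0.8269 ≈ 1437 km.

1437 km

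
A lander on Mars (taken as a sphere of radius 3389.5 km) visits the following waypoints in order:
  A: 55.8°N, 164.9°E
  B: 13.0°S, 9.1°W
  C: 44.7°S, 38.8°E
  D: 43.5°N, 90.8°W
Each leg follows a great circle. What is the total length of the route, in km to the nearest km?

19689 km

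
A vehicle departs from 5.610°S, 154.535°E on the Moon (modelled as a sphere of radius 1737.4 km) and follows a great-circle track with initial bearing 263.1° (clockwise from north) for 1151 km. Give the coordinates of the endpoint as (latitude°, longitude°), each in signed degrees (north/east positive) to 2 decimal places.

Angular distance δ = d/R = 1151/1737.4 = 0.66248 rad; initial bearing θ = 4.5920 rad.
sin φ₂ = sin φ₁ cos δ + cos φ₁ sin δ cos θ = (-0.0978)(0.7885) + (0.9952)(0.6151)(-0.1201) = -0.1506, so φ₂ = -8.66°.
Δλ = atan2(sin θ sin δ cos φ₁, cos δ − sin φ₁ sin φ₂) = atan2(-0.6077, 0.7737) = -38.146°.
λ₂ = 154.535° − 38.146° = 116.39°.

-8.66°, 116.39°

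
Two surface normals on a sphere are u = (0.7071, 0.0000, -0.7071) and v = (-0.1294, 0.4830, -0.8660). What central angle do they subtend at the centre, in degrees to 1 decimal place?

58.6°

u·v = 0.5208; |u| = 1.0000, |v| = 1.0000.
cos θ = (u·v)/(|u||v|) = 0.5209, so θ = 58.6°.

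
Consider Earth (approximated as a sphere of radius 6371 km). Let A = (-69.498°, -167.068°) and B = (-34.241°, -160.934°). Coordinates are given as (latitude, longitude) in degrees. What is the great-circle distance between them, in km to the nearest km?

3939 km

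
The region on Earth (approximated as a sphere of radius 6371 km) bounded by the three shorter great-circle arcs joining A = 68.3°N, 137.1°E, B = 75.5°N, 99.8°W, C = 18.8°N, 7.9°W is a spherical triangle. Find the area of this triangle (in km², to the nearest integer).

16251330 km²

Side lengths (central angles): a = 1.2618, b = 1.5581, c = 0.5567 rad; semiperimeter s = 1.6883.
By l'Huilier's theorem, tan(E/4) = √[tan(s/2) tan((s−a)/2) tan((s−b)/2) tan((s−c)/2)], giving spherical excess E = 0.4004 rad.
Area = E·R² = 0.4004 × (6371)² ≈ 16251330 km².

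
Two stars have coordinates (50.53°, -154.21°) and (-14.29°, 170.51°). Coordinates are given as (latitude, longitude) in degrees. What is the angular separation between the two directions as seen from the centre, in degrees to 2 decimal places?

71.80°

Let φ₁ = 0.8819 rad, φ₂ = -0.2494 rad, and Δλ = -0.6158 rad.
Haversine: a = sin²(Δφ/2) + cos φ₁ cos φ₂ sin²(Δλ/2) = 0.2873 + (0.6357)(0.9691)(0.0918) = 0.34384.
Central angle c = 2·arcsin(√a) = 1.25315 rad.
So the angular separation is 71.80°.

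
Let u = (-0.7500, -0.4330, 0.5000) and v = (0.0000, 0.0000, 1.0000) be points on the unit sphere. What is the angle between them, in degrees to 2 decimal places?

u·v = 0.5000; |u| = 1.0000, |v| = 1.0000.
cos θ = (u·v)/(|u||v|) = 0.5000, so θ = 60.00°.

60.00°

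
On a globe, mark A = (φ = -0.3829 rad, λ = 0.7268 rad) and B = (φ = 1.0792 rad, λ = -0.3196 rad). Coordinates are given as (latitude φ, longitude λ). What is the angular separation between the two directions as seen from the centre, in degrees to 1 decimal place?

96.3°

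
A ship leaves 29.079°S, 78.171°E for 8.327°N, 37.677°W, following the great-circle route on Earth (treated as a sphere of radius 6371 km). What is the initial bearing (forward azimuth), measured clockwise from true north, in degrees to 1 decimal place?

264.7°

With φ₁ = -0.5075, φ₂ = 0.1453, Δλ = -2.0219 rad, the forward-azimuth formula gives
θ = atan2( sin Δλ cos φ₂ , cos φ₁ sin φ₂ − sin φ₁ cos φ₂ cos Δλ ) = atan2(-0.8905, -0.0831) = -95.33°.
Adding 360° brings this into [0°, 360°): 264.7°.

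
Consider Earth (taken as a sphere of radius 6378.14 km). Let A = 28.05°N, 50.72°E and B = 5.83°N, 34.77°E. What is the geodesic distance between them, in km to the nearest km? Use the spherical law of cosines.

2993 km

Let φ₁ = 0.4896 rad, φ₂ = 0.1018 rad, and Δλ = -0.2784 rad.
cos c = sin φ₁ sin φ₂ + cos φ₁ cos φ₂ cos Δλ = (0.4702)(0.1016) + (0.8825)(0.9948)(0.9615) = 0.89194,
so c = arccos(0.89194) = 0.46918 rad.
Distance = R·c = 6378.14 × 0.4692 ≈ 2993 km.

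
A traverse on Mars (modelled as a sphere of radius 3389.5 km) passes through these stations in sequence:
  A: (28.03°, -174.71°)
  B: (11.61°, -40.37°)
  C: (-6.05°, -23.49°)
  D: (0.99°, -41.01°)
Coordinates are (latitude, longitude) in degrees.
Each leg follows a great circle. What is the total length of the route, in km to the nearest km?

Leg A→B: central angle 2.1057 rad, distance 7137.2 km.
Leg B→C: central angle 0.4253 rad, distance 1441.6 km.
Leg C→D: central angle 0.3291 rad, distance 1115.4 km.
Total: 7137.2 + 1441.6 + 1115.4 ≈ 9694 km.

9694 km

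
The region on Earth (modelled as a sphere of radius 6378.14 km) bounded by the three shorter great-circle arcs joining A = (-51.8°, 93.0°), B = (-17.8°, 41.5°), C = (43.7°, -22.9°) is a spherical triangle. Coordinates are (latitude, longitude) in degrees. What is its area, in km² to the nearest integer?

3962852 km²

Side lengths (central angles): a = 1.4845, b = 2.4012, c = 0.9188 rad; semiperimeter s = 2.4022.
By l'Huilier's theorem, tan(E/4) = √[tan(s/2) tan((s−a)/2) tan((s−b)/2) tan((s−c)/2)], giving spherical excess E = 0.0974 rad.
Area = E·R² = 0.0974 × (6378.14)² ≈ 3962852 km².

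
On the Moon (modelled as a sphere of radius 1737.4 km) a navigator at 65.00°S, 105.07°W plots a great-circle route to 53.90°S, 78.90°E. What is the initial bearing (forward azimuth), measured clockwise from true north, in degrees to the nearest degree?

183°

Δλ = -176.030° = -3.0723 rad.
y = sin Δλ · cos φ₂ = (-0.0692)(0.5892) = -0.0408
x = cos φ₁ sin φ₂ − sin φ₁ cos φ₂ cos Δλ = (0.4226)(-0.8080) − (-0.9063)(0.5892)(-0.9976) = -0.8742
θ = atan2(y, x) = -177.33°; adding 360° gives 183°.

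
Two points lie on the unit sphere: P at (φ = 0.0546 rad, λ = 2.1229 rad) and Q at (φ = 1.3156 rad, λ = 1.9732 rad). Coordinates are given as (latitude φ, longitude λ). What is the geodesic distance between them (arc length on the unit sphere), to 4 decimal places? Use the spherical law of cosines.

In radians: φ₁ = 0.0546, φ₂ = 1.3156, Δλ = -8.577° = -0.1497 rad.
cos c = sin φ₁ sin φ₂ + cos φ₁ cos φ₂ cos Δλ = (0.0546)(0.9676) + (0.9985)(0.2524)(0.9888) = 0.30205,
so c = arccos(0.30205) = 1.26396 rad.
On the unit sphere the arc length equals the central angle: 1.2640.

1.2640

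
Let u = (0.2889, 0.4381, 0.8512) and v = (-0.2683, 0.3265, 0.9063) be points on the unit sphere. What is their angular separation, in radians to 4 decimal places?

u·v = 0.8370; |u| = 1.0000, |v| = 1.0000.
cos θ = (u·v)/(|u||v|) = 0.8370, so θ = 0.5790 rad.

0.5790 rad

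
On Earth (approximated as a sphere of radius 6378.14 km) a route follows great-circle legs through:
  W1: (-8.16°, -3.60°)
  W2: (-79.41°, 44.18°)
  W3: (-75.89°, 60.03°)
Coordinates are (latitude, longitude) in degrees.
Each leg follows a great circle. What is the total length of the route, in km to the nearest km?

Leg W1→W2: central angle 1.3059 rad, distance 8329.5 km.
Leg W2→W3: central angle 0.0848 rad, distance 540.6 km.
Total: 8329.5 + 540.6 ≈ 8870 km.

8870 km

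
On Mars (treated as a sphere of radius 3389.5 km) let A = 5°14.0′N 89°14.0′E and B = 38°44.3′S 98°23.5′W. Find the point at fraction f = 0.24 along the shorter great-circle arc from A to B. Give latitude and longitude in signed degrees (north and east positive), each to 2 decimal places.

-29.11°, 96.17°

The central angle between A and B is δ = 2.5445 rad.
With f = 0.24, the slerp weights are sin((1−f)δ)/sin δ = 1.6627 and sin(fδ)/sin δ = 1.0199.
Weighted sum of the unit vectors: (1.6627)·(0.0133,0.9957,0.0912) + (1.0199)·(-0.1138,-0.7717,-0.6258) = (-0.0939, 0.8686, -0.4865).
Converting back: φ = atan2(z, √(x²+y²)) = -29.11°, λ = atan2(y, x) = 96.17°.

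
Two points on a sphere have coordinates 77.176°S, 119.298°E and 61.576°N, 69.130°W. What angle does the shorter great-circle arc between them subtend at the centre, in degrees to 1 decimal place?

164.2°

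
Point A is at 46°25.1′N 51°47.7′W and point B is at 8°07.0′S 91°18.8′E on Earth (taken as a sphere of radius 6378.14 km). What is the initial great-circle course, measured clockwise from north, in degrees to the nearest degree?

51°

With φ₁ = 0.8102, φ₂ = -0.1417, Δλ = 2.4977 rad, the forward-azimuth formula gives
θ = atan2( sin Δλ cos φ₂ , cos φ₁ sin φ₂ − sin φ₁ cos φ₂ cos Δλ ) = atan2(0.5943, 0.4762) = 51.29°.
So the initial bearing is 51°.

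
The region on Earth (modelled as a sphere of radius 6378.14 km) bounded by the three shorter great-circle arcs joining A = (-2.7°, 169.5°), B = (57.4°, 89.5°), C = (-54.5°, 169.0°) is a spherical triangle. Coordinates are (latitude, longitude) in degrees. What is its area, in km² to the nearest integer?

31222057 km²

Side lengths (central angles): a = 2.2509, b = 0.9041, c = 1.5170 rad; semiperimeter s = 2.3360.
By l'Huilier's theorem, tan(E/4) = √[tan(s/2) tan((s−a)/2) tan((s−b)/2) tan((s−c)/2)], giving spherical excess E = 0.7675 rad.
Area = E·R² = 0.7675 × (6378.14)² ≈ 31222057 km².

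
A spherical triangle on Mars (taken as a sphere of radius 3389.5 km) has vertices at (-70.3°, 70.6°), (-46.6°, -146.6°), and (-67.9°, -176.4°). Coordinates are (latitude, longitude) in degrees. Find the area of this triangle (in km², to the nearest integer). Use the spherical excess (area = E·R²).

542429 km²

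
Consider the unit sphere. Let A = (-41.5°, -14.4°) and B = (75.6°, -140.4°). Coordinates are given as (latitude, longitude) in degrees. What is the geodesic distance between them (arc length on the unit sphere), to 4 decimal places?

In radians: φ₁ = -0.7243, φ₂ = 1.3195, Δλ = -126.000° = -2.1991 rad.
Haversine: a = sin²(Δφ/2) + cos φ₁ cos φ₂ sin²(Δλ/2) = 0.7278 + (0.7490)(0.2487)(0.7939) = 0.87564.
Central angle c = 2·arcsin(√a) = 2.42080 rad.
On the unit sphere the arc length equals the central angle: 2.4208.

2.4208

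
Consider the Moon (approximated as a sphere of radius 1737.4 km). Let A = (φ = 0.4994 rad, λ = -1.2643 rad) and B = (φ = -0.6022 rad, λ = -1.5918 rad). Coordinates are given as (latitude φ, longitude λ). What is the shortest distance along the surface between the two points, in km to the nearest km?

In radians: φ₁ = 0.4994, φ₂ = -0.6022, Δλ = -18.764° = -0.3275 rad.
Haversine: a = sin²(Δφ/2) + cos φ₁ cos φ₂ sin²(Δλ/2) = 0.2739 + (0.8779)(0.8241)(0.0266) = 0.29314.
Central angle c = 2·arcsin(√a) = 1.14426 rad.
Distance = R·c = 1737.4 × 1.1443 ≈ 1988 km.

1988 km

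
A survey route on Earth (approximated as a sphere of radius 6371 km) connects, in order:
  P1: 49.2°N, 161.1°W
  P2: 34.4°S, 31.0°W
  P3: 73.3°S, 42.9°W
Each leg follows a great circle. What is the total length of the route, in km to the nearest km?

Leg P1→P2: central angle 2.4574 rad, distance 15656.3 km.
Leg P2→P3: central angle 0.6870 rad, distance 4376.9 km.
Total: 15656.3 + 4376.9 ≈ 20033 km.

20033 km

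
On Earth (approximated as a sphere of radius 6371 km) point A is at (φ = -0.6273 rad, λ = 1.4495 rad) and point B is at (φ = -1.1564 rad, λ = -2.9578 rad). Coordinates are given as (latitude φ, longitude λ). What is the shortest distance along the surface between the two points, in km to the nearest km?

7109 km

Let φ₁ = -0.6273 rad, φ₂ = -1.1564 rad, and Δλ = 1.8759 rad.
cos c = sin φ₁ sin φ₂ + cos φ₁ cos φ₂ cos Δλ = (-0.5870)(-0.9154) + (0.8096)(0.4026)(-0.3004) = 0.43936,
so c = arccos(0.43936) = 1.11591 rad.
Distance = R·c = 6371 × 1.1159 ≈ 7109 km.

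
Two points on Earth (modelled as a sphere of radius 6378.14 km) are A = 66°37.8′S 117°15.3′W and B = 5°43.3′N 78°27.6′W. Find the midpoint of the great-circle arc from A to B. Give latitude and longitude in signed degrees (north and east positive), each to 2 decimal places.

-31.65°, -89.25°

The central angle between A and B is δ = 1.3530 rad.
With f = 0.5, the slerp weights are sin((1−f)δ)/sin δ = 0.6412 and sin(fδ)/sin δ = 0.6412.
Weighted sum of the unit vectors: (0.6412)·(-0.1817,-0.3526,-0.9180) + (0.6412)·(0.1991,-0.9749,0.0997) = (0.0112, -0.8512, -0.5247).
Converting back: φ = atan2(z, √(x²+y²)) = -31.65°, λ = atan2(y, x) = -89.25°.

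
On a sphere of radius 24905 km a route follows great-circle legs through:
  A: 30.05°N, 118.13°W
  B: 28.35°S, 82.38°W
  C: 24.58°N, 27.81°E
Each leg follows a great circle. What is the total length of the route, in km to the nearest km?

Leg A→B: central angle 1.1805 rad, distance 29400.7 km.
Leg B→C: central angle 2.0643 rad, distance 51412.1 km.
Total: 29400.7 + 51412.1 ≈ 80813 km.

80813 km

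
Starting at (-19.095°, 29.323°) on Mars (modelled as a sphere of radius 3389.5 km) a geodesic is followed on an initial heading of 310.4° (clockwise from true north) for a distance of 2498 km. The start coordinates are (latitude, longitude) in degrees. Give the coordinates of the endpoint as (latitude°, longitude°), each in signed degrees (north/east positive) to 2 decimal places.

Angular distance δ = d/R = 2498/3389.5 = 0.73698 rad; initial bearing θ = 5.4175 rad.
sin φ₂ = sin φ₁ cos δ + cos φ₁ sin δ cos θ = (-0.3271)(0.7405) + (0.9450)(0.6721)(0.6481) = 0.1694, so φ₂ = 9.75°.
Δλ = atan2(sin θ sin δ cos φ₁, cos δ − sin φ₁ sin φ₂) = atan2(-0.4836, 0.7959) = -31.285°.
λ₂ = 29.323° − 31.285° = -1.96°.

9.75°, -1.96°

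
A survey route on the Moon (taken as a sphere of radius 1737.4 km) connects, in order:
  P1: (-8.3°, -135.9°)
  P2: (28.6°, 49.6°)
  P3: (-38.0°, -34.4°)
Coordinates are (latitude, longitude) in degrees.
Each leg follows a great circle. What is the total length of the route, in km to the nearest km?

7942 km

Leg P1→P2: central angle 2.7759 rad, distance 4822.9 km.
Leg P2→P3: central angle 1.7951 rad, distance 3118.7 km.
Total: 4822.9 + 3118.7 ≈ 7942 km.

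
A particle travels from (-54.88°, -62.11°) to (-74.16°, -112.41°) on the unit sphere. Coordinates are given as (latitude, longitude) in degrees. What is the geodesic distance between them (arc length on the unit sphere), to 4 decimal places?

0.4796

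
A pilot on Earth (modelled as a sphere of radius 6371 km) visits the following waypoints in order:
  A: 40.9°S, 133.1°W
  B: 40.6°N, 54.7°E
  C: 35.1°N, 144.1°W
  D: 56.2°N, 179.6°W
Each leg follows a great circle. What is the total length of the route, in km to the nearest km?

34293 km

Leg A→B: central angle 3.0384 rad, distance 19357.4 km.
Leg B→C: central angle 1.7863 rad, distance 11380.6 km.
Leg C→D: central angle 0.5579 rad, distance 3554.6 km.
Total: 19357.4 + 11380.6 + 3554.6 ≈ 34293 km.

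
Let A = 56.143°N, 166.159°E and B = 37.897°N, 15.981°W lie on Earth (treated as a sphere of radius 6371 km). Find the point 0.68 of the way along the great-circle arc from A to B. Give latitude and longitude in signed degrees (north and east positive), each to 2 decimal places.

65.39°, -17.31°

Central angle δ = 1.5000 rad. Interpolating on the sphere with fraction f = 0.68:
P = [sin((1−f)δ)·A + sin(fδ)·B] / sin δ = 0.4629·A + 0.8542·B in Cartesian coordinates,
giving P = (0.3976, -0.1239, 0.9091), i.e. latitude 65.39°, longitude -17.31°.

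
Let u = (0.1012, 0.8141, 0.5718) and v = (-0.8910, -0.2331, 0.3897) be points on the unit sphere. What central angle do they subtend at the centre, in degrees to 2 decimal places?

93.27°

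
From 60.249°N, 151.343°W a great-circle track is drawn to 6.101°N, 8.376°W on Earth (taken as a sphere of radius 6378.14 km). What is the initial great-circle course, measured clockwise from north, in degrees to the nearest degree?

39°

Δλ = 142.967° = 2.4952 rad.
y = sin Δλ · cos φ₂ = (0.6023)(0.9943) = 0.5989
x = cos φ₁ sin φ₂ − sin φ₁ cos φ₂ cos Δλ = (0.4962)(0.1063) − (0.8682)(0.9943)(-0.7983) = 0.7419
θ = atan2(y, x) = 38.91°, so the bearing is 39°.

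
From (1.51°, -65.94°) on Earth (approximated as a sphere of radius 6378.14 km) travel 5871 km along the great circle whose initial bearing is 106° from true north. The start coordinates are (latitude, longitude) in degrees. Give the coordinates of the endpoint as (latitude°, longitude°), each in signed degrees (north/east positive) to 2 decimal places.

Angular distance δ = d/R = 5871/6378.14 = 0.92049 rad; initial bearing θ = 1.8500 rad.
sin φ₂ = sin φ₁ cos δ + cos φ₁ sin δ cos θ = (0.0264)(0.6054) + (0.9997)(0.7959)(-0.2756) = -0.2033, so φ₂ = -11.73°.
Δλ = atan2(sin θ sin δ cos φ₁, cos δ − sin φ₁ sin φ₂) = atan2(0.7648, 0.6108) = 51.388°.
λ₂ = -65.940° + 51.388° = -14.55°.

-11.73°, -14.55°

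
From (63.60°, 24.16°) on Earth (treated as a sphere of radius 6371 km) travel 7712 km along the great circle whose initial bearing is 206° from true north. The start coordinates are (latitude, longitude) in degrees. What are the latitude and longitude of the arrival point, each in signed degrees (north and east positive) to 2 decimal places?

-3.34°, -0.10°

Angular distance δ = d/R = 7712/6371 = 1.21049 rad; initial bearing θ = 3.5954 rad.
sin φ₂ = sin φ₁ cos δ + cos φ₁ sin δ cos θ = (0.8957)(0.3526) + (0.4446)(0.9358)(-0.8988) = -0.0582, so φ₂ = -3.34°.
Δλ = atan2(sin θ sin δ cos φ₁, cos δ − sin φ₁ sin φ₂) = atan2(-0.1824, 0.4047) = -24.263°.
λ₂ = 24.160° − 24.263° = -0.10°.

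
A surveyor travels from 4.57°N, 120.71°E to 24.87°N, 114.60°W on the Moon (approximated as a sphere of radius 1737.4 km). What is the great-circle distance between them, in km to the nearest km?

3601 km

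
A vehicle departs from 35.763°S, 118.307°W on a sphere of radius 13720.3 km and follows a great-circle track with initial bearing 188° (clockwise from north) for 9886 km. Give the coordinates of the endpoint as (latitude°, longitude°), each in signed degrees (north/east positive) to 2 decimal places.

Angular distance δ = d/R = 9886/13720.3 = 0.72054 rad; initial bearing θ = 3.2812 rad.
sin φ₂ = sin φ₁ cos δ + cos φ₁ sin δ cos θ = (-0.5844)(0.7515) + (0.8114)(0.6598)(-0.9903) = -0.9693, so φ₂ = -75.78°.
Δλ = atan2(sin θ sin δ cos φ₁, cos δ − sin φ₁ sin φ₂) = atan2(-0.0745, 0.1849) = -21.945°.
λ₂ = -118.307° − 21.945° = -140.25°.

-75.78°, -140.25°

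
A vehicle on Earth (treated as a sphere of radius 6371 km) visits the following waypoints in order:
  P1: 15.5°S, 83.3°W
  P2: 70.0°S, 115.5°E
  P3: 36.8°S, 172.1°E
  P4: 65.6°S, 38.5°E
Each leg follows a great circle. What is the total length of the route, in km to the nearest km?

Leg P1→P2: central angle 1.6317 rad, distance 10395.6 km.
Leg P2→P3: central angle 0.7761 rad, distance 4944.5 km.
Leg P3→P4: central angle 1.2478 rad, distance 7949.8 km.
Total: 10395.6 + 4944.5 + 7949.8 ≈ 23290 km.

23290 km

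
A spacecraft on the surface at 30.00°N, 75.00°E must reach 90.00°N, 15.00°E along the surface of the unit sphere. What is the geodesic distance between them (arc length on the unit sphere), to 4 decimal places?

1.0472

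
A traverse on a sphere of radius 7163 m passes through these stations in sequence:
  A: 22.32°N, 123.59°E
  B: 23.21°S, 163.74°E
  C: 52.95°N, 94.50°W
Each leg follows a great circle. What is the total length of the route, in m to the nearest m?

21914 m

Leg A→B: central angle 1.0470 rad, distance 7499.5 m.
Leg B→C: central angle 2.0124 rad, distance 14414.9 m.
Total: 7499.5 + 14414.9 ≈ 21914 m.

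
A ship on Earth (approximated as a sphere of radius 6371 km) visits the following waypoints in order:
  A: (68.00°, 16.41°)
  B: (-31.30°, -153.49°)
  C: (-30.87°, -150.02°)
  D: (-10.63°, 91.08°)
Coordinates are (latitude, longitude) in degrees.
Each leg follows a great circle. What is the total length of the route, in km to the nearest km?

28252 km

Leg A→B: central angle 2.4928 rad, distance 15881.6 km.
Leg B→C: central angle 0.0524 rad, distance 333.9 km.
Leg C→D: central angle 1.8892 rad, distance 12036.1 km.
Total: 15881.6 + 333.9 + 12036.1 ≈ 28252 km.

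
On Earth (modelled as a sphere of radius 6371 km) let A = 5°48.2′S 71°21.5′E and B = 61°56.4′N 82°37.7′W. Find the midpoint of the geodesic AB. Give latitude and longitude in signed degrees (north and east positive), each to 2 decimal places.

52.10°, 51.53°

The central angle between A and B is δ = 2.1058 rad.
With f = 0.5, the slerp weights are sin((1−f)δ)/sin δ = 1.0099 and sin(fδ)/sin δ = 1.0099.
Weighted sum of the unit vectors: (1.0099)·(0.3180,0.9427,-0.1011) + (1.0099)·(0.0604,-0.4665,0.8825) = (0.3821, 0.4809, 0.7891).
Converting back: φ = atan2(z, √(x²+y²)) = 52.10°, λ = atan2(y, x) = 51.53°.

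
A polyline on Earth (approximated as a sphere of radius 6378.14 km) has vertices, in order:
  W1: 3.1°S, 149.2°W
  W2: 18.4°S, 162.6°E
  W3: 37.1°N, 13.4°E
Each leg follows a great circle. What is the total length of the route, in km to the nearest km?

Leg W1→W2: central angle 0.8651 rad, distance 5517.4 km.
Leg W2→W3: central angle 2.5689 rad, distance 16385.1 km.
Total: 5517.4 + 16385.1 ≈ 21903 km.

21903 km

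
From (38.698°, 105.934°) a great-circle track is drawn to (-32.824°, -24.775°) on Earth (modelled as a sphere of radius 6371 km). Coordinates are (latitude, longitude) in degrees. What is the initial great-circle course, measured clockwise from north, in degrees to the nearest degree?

With φ₁ = 0.6754, φ₂ = -0.5729, Δλ = -2.2813 rad, the forward-azimuth formula gives
θ = atan2( sin Δλ cos φ₂ , cos φ₁ sin φ₂ − sin φ₁ cos φ₂ cos Δλ ) = atan2(-0.6370, -0.0804) = -97.19°.
Adding 360° brings this into [0°, 360°): 263°.

263°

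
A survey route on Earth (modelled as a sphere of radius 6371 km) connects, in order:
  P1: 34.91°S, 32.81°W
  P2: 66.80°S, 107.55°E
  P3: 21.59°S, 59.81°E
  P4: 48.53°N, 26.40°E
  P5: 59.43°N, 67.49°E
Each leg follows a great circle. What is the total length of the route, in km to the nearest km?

25611 km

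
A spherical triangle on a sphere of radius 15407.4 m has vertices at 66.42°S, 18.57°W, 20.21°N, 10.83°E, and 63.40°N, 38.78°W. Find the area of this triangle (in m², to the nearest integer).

223898821 m²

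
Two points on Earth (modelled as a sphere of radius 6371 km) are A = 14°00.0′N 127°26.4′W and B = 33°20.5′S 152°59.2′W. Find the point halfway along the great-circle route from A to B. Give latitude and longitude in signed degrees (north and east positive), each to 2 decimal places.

-9.91°, -139.24°

Central angle δ = 0.9293 rad. Interpolating on the sphere with fraction f = 0.5:
P = [sin((1−f)δ)·A + sin(fδ)·B] / sin δ = 0.5593·A + 0.5593·B in Cartesian coordinates,
giving P = (-0.7462, -0.6431, -0.1721), i.e. latitude -9.91°, longitude -139.24°.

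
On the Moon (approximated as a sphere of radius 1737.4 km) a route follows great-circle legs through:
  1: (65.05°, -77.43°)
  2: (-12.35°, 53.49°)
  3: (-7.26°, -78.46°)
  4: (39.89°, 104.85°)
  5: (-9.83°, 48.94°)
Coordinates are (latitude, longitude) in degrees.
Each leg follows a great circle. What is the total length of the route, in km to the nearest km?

Leg 1→2: central angle 2.0531 rad, distance 3567.1 km.
Leg 2→3: central angle 2.2405 rad, distance 3892.6 km.
Leg 3→4: central angle 2.5697 rad, distance 4464.7 km.
Leg 4→5: central angle 1.2511 rad, distance 2173.7 km.
Total: 3567.1 + 3892.6 + 4464.7 + 2173.7 ≈ 14098 km.

14098 km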